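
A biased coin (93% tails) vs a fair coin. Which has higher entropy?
Fair coin

The fair coin is uniform (p=0.5), maximizing binary entropy at 1 bit. The biased coin has H(0.93) ≈ 0.366 bits — its outcome is more predictable, so its entropy is lower.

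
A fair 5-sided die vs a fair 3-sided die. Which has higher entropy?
5-sided die

Both are uniform distributions; for uniform over n outcomes, H = log₂(n). H(5-sided) = log₂(5) = 2.322 bits and H(3-sided) = log₂(3) = 1.585 bits. More outcomes in a uniform distribution means higher entropy.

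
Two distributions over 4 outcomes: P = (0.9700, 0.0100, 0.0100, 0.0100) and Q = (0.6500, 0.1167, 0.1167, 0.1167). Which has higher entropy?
Q

P is highly concentrated on one outcome (97%), making it nearly deterministic. Q spreads its mass more evenly (max 65%). The more spread-out distribution has higher entropy: H(P) ≈ 0.242 bits, H(Q) ≈ 1.489 bits.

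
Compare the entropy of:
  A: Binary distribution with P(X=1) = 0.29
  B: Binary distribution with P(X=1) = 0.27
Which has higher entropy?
A

For binary distributions, entropy is maximized at p=0.5 and decreases as p moves toward 0 or 1.

H(A) = H(0.29) = 0.8687 bits
H(B) = H(0.27) = 0.8415 bits

Distribution A (p=0.29) is closer to uniform (p=0.5), so it has higher entropy.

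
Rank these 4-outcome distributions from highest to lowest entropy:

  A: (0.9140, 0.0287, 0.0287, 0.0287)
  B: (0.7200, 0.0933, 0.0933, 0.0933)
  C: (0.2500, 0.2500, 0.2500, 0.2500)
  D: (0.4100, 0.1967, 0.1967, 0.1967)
C > D > B > A

Key insight: Entropy is maximized by uniform distributions and minimized by concentrated distributions.

Entropies:
  H(A) = 0.5593 bits
  H(B) = 1.2992 bits
  H(C) = 2.0000 bits
  H(D) = 1.9116 bits

Ranking: C > D > B > A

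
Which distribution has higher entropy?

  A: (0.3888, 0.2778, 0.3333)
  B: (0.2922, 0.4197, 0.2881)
A

Both distributions are close to uniform, making this a harder comparison.

H(A) = 1.5716 bits
H(B) = 1.5616 bits

The distribution closer to uniform has higher entropy.
Answer: A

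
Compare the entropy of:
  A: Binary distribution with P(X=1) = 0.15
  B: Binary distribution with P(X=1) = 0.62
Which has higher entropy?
B

For binary distributions, entropy is maximized at p=0.5 and decreases as p moves toward 0 or 1.

H(A) = H(0.15) = 0.6098 bits
H(B) = H(0.62) = 0.9580 bits

Distribution B (p=0.62) is closer to uniform (p=0.5), so it has higher entropy.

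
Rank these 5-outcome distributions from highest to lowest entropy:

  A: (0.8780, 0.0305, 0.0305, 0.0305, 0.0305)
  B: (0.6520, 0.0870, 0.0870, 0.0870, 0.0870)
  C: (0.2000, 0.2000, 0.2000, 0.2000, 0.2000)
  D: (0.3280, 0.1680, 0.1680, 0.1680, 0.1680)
C > D > B > A

Key insight: Entropy is maximized by uniform distributions and minimized by concentrated distributions.

Entropies:
  H(A) = 0.7791 bits
  H(B) = 1.6283 bits
  H(C) = 2.3219 bits
  H(D) = 2.2569 bits

Ranking: C > D > B > A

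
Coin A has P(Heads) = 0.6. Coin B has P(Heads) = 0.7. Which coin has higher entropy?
A

For binary distributions, entropy is maximized at p=0.5 and decreases as p moves toward 0 or 1.

H(A) = H(0.6) = 0.9710 bits
H(B) = H(0.7) = 0.8813 bits

Distribution A (p=0.6) is closer to uniform (p=0.5), so it has higher entropy.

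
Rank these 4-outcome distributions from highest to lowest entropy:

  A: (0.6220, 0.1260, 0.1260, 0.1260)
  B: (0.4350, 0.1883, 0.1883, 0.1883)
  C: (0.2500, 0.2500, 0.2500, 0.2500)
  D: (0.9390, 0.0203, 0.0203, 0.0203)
C > B > A > D

Key insight: Entropy is maximized by uniform distributions and minimized by concentrated distributions.

Entropies:
  H(A) = 1.5557 bits
  H(B) = 1.8833 bits
  H(C) = 2.0000 bits
  H(D) = 0.4281 bits

Ranking: C > B > A > D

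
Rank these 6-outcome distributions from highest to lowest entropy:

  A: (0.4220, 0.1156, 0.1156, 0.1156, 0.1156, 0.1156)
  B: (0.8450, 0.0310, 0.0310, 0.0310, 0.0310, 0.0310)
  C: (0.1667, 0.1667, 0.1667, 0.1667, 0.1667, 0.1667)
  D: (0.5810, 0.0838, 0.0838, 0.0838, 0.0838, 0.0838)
C > A > D > B

Key insight: Entropy is maximized by uniform distributions and minimized by concentrated distributions.

Entropies:
  H(A) = 2.3244 bits
  H(B) = 0.9821 bits
  H(C) = 2.5850 bits
  H(D) = 1.9539 bits

Ranking: C > A > D > B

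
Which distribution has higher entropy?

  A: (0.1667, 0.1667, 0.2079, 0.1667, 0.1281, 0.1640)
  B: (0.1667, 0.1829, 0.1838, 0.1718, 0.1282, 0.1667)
B

Both distributions are close to uniform, making this a harder comparison.

H(A) = 2.5711 bits
H(B) = 2.5756 bits

The distribution closer to uniform has higher entropy.
Answer: B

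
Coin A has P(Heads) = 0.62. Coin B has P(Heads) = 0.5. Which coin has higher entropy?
B

For binary distributions, entropy is maximized at p=0.5 and decreases as p moves toward 0 or 1.

H(A) = H(0.62) = 0.9580 bits
H(B) = H(0.5) = 1.0000 bits

Distribution B (p=0.5) is closer to uniform (p=0.5), so it has higher entropy.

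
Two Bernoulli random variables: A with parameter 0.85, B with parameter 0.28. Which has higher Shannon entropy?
B

For binary distributions, entropy is maximized at p=0.5 and decreases as p moves toward 0 or 1.

H(A) = H(0.85) = 0.6098 bits
H(B) = H(0.28) = 0.8555 bits

Distribution B (p=0.28) is closer to uniform (p=0.5), so it has higher entropy.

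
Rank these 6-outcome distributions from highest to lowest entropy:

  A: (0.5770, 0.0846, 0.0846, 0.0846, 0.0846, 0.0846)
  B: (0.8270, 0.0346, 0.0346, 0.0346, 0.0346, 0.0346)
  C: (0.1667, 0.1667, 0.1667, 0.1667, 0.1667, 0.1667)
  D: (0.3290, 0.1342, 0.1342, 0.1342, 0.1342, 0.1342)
C > D > A > B

Key insight: Entropy is maximized by uniform distributions and minimized by concentrated distributions.

Entropies:
  H(A) = 1.9650 bits
  H(B) = 1.0662 bits
  H(C) = 2.5850 bits
  H(D) = 2.4719 bits

Ranking: C > D > A > B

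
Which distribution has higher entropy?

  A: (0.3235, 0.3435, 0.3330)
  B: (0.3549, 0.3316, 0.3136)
A

Both distributions are close to uniform, making this a harder comparison.

H(A) = 1.5845 bits
H(B) = 1.5831 bits

The distribution closer to uniform has higher entropy.
Answer: A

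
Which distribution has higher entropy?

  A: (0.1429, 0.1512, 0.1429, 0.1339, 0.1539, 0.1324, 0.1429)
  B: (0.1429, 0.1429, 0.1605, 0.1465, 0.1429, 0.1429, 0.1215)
A

Both distributions are close to uniform, making this a harder comparison.

H(A) = 2.8054 bits
H(B) = 2.8033 bits

The distribution closer to uniform has higher entropy.
Answer: A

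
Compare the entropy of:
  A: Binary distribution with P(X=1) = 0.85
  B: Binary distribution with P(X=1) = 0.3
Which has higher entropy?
B

For binary distributions, entropy is maximized at p=0.5 and decreases as p moves toward 0 or 1.

H(A) = H(0.85) = 0.6098 bits
H(B) = H(0.3) = 0.8813 bits

Distribution B (p=0.3) is closer to uniform (p=0.5), so it has higher entropy.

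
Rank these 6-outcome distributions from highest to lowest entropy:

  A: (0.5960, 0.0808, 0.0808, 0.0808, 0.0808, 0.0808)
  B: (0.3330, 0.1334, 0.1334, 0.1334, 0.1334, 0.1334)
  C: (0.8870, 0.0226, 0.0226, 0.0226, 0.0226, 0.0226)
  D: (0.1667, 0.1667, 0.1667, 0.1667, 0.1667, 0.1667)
D > B > A > C

Key insight: Entropy is maximized by uniform distributions and minimized by concentrated distributions.

Entropies:
  H(A) = 1.9113 bits
  H(B) = 2.4667 bits
  H(C) = 0.7713 bits
  H(D) = 2.5850 bits

Ranking: D > B > A > C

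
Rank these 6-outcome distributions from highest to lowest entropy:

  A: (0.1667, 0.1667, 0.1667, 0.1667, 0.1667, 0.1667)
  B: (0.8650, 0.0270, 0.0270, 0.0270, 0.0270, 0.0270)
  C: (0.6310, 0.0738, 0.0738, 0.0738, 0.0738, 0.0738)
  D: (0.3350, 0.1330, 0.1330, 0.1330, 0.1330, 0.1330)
A > D > C > B

Key insight: Entropy is maximized by uniform distributions and minimized by concentrated distributions.

Entropies:
  H(A) = 2.5850 bits
  H(B) = 0.8845 bits
  H(C) = 1.8067 bits
  H(D) = 2.4640 bits

Ranking: A > D > C > B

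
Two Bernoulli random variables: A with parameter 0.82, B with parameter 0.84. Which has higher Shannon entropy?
A

For binary distributions, entropy is maximized at p=0.5 and decreases as p moves toward 0 or 1.

H(A) = H(0.82) = 0.6801 bits
H(B) = H(0.84) = 0.6343 bits

Distribution A (p=0.82) is closer to uniform (p=0.5), so it has higher entropy.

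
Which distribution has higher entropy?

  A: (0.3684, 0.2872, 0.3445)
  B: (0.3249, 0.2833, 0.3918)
A

Both distributions are close to uniform, making this a harder comparison.

H(A) = 1.5773 bits
H(B) = 1.5721 bits

The distribution closer to uniform has higher entropy.
Answer: A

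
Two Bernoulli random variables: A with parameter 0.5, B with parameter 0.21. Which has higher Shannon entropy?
A

For binary distributions, entropy is maximized at p=0.5 and decreases as p moves toward 0 or 1.

H(A) = H(0.5) = 1.0000 bits
H(B) = H(0.21) = 0.7415 bits

Distribution A (p=0.5) is closer to uniform (p=0.5), so it has higher entropy.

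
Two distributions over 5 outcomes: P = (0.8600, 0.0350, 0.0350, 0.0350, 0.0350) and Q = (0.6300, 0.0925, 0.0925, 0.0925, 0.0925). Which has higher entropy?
Q

P is highly concentrated on one outcome (86%), making it nearly deterministic. Q spreads its mass more evenly (max 63%). The more spread-out distribution has higher entropy: H(P) ≈ 0.864 bits, H(Q) ≈ 1.691 bits.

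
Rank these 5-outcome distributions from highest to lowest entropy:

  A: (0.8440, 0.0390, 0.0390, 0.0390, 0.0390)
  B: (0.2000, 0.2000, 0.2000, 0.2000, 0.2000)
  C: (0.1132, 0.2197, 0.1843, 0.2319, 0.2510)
B > C > A

Key insight: Entropy is maximized by uniform distributions and minimized by concentrated distributions.

- Uniform distributions have maximum entropy log₂(5) = 2.3219 bits
- The more "peaked" or concentrated a distribution, the lower its entropy

Entropies:
  H(A) = 0.9367 bits
  H(B) = 2.3219 bits
  H(C) = 2.2752 bits

Ranking: B > C > A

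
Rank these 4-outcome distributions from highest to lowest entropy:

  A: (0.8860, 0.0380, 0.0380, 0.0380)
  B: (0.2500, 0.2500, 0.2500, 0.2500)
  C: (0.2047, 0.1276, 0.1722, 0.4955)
B > C > A

Key insight: Entropy is maximized by uniform distributions and minimized by concentrated distributions.

- Uniform distributions have maximum entropy log₂(4) = 2.0000 bits
- The more "peaked" or concentrated a distribution, the lower its entropy

Entropies:
  H(A) = 0.6926 bits
  H(B) = 2.0000 bits
  H(C) = 1.7864 bits

Ranking: B > C > A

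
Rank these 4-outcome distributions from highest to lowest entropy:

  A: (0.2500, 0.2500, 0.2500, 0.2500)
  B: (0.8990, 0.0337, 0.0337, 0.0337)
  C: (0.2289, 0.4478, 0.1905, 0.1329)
A > C > B

Key insight: Entropy is maximized by uniform distributions and minimized by concentrated distributions.

- Uniform distributions have maximum entropy log₂(4) = 2.0000 bits
- The more "peaked" or concentrated a distribution, the lower its entropy

Entropies:
  H(A) = 2.0000 bits
  H(B) = 0.6322 bits
  H(C) = 1.8486 bits

Ranking: A > C > B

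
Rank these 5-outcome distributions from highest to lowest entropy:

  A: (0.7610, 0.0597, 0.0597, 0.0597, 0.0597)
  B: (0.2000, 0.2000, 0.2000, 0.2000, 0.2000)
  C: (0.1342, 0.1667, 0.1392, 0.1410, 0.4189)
B > C > A

Key insight: Entropy is maximized by uniform distributions and minimized by concentrated distributions.

- Uniform distributions have maximum entropy log₂(5) = 2.3219 bits
- The more "peaked" or concentrated a distribution, the lower its entropy

Entropies:
  H(A) = 1.2714 bits
  H(B) = 2.3219 bits
  H(C) = 2.1400 bits

Ranking: B > C > A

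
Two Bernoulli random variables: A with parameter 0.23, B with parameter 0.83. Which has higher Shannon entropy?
A

For binary distributions, entropy is maximized at p=0.5 and decreases as p moves toward 0 or 1.

H(A) = H(0.23) = 0.7780 bits
H(B) = H(0.83) = 0.6577 bits

Distribution A (p=0.23) is closer to uniform (p=0.5), so it has higher entropy.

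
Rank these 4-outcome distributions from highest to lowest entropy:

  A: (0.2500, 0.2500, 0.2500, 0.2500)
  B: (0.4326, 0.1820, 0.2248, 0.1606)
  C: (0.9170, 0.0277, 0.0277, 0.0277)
A > B > C

Key insight: Entropy is maximized by uniform distributions and minimized by concentrated distributions.

- Uniform distributions have maximum entropy log₂(4) = 2.0000 bits
- The more "peaked" or concentrated a distribution, the lower its entropy

Entropies:
  H(A) = 2.0000 bits
  H(B) = 1.8781 bits
  H(C) = 0.5442 bits

Ranking: A > B > C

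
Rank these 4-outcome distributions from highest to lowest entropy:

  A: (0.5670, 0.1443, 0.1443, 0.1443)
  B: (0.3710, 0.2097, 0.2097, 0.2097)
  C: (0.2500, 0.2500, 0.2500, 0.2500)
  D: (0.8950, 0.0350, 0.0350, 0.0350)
C > B > A > D

Key insight: Entropy is maximized by uniform distributions and minimized by concentrated distributions.

Entropies:
  H(A) = 1.6733 bits
  H(B) = 1.9484 bits
  H(C) = 2.0000 bits
  H(D) = 0.6511 bits

Ranking: C > B > A > D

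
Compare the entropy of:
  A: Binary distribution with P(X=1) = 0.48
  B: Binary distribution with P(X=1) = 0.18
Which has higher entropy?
A

For binary distributions, entropy is maximized at p=0.5 and decreases as p moves toward 0 or 1.

H(A) = H(0.48) = 0.9988 bits
H(B) = H(0.18) = 0.6801 bits

Distribution A (p=0.48) is closer to uniform (p=0.5), so it has higher entropy.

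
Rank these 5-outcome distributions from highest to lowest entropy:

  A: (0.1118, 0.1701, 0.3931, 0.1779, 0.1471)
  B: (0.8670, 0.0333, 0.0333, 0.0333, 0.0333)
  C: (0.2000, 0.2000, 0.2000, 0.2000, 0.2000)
C > A > B

Key insight: Entropy is maximized by uniform distributions and minimized by concentrated distributions.

- Uniform distributions have maximum entropy log₂(5) = 2.3219 bits
- The more "peaked" or concentrated a distribution, the lower its entropy

Entropies:
  H(A) = 2.1675 bits
  H(B) = 0.8316 bits
  H(C) = 2.3219 bits

Ranking: C > A > B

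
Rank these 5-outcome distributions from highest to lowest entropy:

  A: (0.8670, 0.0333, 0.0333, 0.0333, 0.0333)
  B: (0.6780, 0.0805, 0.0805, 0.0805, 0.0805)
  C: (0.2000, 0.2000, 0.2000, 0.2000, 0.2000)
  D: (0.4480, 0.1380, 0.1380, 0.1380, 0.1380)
C > D > B > A

Key insight: Entropy is maximized by uniform distributions and minimized by concentrated distributions.

Entropies:
  H(A) = 0.8316 bits
  H(B) = 1.5505 bits
  H(C) = 2.3219 bits
  H(D) = 2.0962 bits

Ranking: C > D > B > A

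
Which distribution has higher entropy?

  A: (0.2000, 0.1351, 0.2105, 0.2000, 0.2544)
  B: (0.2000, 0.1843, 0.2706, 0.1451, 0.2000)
A

Both distributions are close to uniform, making this a harder comparison.

H(A) = 2.2946 bits
H(B) = 2.2928 bits

The distribution closer to uniform has higher entropy.
Answer: A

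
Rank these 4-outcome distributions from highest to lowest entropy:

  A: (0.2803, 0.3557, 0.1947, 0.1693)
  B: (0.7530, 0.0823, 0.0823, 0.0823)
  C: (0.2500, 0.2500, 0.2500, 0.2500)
C > A > B

Key insight: Entropy is maximized by uniform distributions and minimized by concentrated distributions.

- Uniform distributions have maximum entropy log₂(4) = 2.0000 bits
- The more "peaked" or concentrated a distribution, the lower its entropy

Entropies:
  H(A) = 1.9382 bits
  H(B) = 1.1980 bits
  H(C) = 2.0000 bits

Ranking: C > A > B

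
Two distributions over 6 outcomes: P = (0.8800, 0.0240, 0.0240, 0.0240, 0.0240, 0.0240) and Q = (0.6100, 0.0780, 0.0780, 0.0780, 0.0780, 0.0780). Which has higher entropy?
Q

P is highly concentrated on one outcome (88%), making it nearly deterministic. Q spreads its mass more evenly (max 61%). The more spread-out distribution has higher entropy: H(P) ≈ 0.808 bits, H(Q) ≈ 1.870 bits.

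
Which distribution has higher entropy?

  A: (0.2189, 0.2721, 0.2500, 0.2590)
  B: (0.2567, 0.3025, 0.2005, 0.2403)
A

Both distributions are close to uniform, making this a harder comparison.

H(A) = 1.9955 bits
H(B) = 1.9846 bits

The distribution closer to uniform has higher entropy.
Answer: A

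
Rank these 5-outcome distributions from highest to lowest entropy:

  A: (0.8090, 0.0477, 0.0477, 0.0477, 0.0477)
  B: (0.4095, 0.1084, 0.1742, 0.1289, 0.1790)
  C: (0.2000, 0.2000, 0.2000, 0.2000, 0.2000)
C > B > A

Key insight: Entropy is maximized by uniform distributions and minimized by concentrated distributions.

- Uniform distributions have maximum entropy log₂(5) = 2.3219 bits
- The more "peaked" or concentrated a distribution, the lower its entropy

Entropies:
  H(A) = 1.0856 bits
  H(B) = 2.1394 bits
  H(C) = 2.3219 bits

Ranking: C > B > A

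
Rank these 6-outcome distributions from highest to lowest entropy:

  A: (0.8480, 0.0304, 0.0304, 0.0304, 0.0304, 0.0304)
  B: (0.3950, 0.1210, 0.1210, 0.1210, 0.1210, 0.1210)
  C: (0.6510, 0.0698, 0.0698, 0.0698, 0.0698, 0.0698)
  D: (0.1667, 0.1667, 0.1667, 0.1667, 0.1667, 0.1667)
D > B > C > A

Key insight: Entropy is maximized by uniform distributions and minimized by concentrated distributions.

Entropies:
  H(A) = 0.9678 bits
  H(B) = 2.3727 bits
  H(C) = 1.7435 bits
  H(D) = 2.5850 bits

Ranking: D > B > C > A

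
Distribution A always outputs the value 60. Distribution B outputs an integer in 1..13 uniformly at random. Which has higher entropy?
B

A is deterministic, so H(A) = 0. B is uniform over 13 outcomes, so H(B) = log₂(13) = 3.700 bits. Any distribution with genuine randomness has higher entropy than a deterministic one.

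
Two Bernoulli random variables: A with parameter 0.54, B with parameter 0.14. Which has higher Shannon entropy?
A

For binary distributions, entropy is maximized at p=0.5 and decreases as p moves toward 0 or 1.

H(A) = H(0.54) = 0.9954 bits
H(B) = H(0.14) = 0.5842 bits

Distribution A (p=0.54) is closer to uniform (p=0.5), so it has higher entropy.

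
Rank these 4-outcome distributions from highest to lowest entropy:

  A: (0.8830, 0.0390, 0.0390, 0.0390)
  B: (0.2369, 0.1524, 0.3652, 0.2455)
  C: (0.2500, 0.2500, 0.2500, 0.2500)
C > B > A

Key insight: Entropy is maximized by uniform distributions and minimized by concentrated distributions.

- Uniform distributions have maximum entropy log₂(4) = 2.0000 bits
- The more "peaked" or concentrated a distribution, the lower its entropy

Entropies:
  H(A) = 0.7061 bits
  H(B) = 1.9339 bits
  H(C) = 2.0000 bits

Ranking: C > B > A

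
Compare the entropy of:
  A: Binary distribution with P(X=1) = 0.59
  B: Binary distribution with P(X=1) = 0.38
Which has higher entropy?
A

For binary distributions, entropy is maximized at p=0.5 and decreases as p moves toward 0 or 1.

H(A) = H(0.59) = 0.9765 bits
H(B) = H(0.38) = 0.9580 bits

Distribution A (p=0.59) is closer to uniform (p=0.5), so it has higher entropy.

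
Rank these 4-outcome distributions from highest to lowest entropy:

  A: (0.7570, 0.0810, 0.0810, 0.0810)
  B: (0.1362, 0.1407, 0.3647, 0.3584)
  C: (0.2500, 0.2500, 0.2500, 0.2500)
C > B > A

Key insight: Entropy is maximized by uniform distributions and minimized by concentrated distributions.

- Uniform distributions have maximum entropy log₂(4) = 2.0000 bits
- The more "peaked" or concentrated a distribution, the lower its entropy

Entropies:
  H(A) = 1.1851 bits
  H(B) = 1.8510 bits
  H(C) = 2.0000 bits

Ranking: C > B > A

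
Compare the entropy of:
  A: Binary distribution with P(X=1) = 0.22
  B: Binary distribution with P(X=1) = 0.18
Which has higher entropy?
A

For binary distributions, entropy is maximized at p=0.5 and decreases as p moves toward 0 or 1.

H(A) = H(0.22) = 0.7602 bits
H(B) = H(0.18) = 0.6801 bits

Distribution A (p=0.22) is closer to uniform (p=0.5), so it has higher entropy.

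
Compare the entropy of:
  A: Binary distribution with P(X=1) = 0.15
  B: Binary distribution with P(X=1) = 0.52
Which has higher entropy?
B

For binary distributions, entropy is maximized at p=0.5 and decreases as p moves toward 0 or 1.

H(A) = H(0.15) = 0.6098 bits
H(B) = H(0.52) = 0.9988 bits

Distribution B (p=0.52) is closer to uniform (p=0.5), so it has higher entropy.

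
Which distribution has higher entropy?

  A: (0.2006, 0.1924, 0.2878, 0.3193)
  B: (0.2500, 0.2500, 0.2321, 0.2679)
B

Both distributions are close to uniform, making this a harder comparison.

H(A) = 1.9654 bits
H(B) = 1.9982 bits

The distribution closer to uniform has higher entropy.
Answer: B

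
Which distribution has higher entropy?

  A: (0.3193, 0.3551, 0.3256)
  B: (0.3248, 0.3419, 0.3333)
B

Both distributions are close to uniform, making this a harder comparison.

H(A) = 1.5834 bits
H(B) = 1.5846 bits

The distribution closer to uniform has higher entropy.
Answer: B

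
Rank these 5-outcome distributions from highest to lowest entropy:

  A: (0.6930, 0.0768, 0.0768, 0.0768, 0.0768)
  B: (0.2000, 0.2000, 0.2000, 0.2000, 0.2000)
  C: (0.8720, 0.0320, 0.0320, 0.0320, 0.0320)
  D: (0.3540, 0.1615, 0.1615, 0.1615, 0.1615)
B > D > A > C

Key insight: Entropy is maximized by uniform distributions and minimized by concentrated distributions.

Entropies:
  H(A) = 1.5037 bits
  H(B) = 2.3219 bits
  H(C) = 0.8079 bits
  H(D) = 2.2296 bits

Ranking: B > D > A > C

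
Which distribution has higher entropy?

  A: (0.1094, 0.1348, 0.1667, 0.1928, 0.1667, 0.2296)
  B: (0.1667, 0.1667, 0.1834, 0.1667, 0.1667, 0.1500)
B

Both distributions are close to uniform, making this a harder comparison.

H(A) = 2.5459 bits
H(B) = 2.5825 bits

The distribution closer to uniform has higher entropy.
Answer: B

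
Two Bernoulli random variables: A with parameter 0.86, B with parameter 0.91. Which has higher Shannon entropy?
A

For binary distributions, entropy is maximized at p=0.5 and decreases as p moves toward 0 or 1.

H(A) = H(0.86) = 0.5842 bits
H(B) = H(0.91) = 0.4365 bits

Distribution A (p=0.86) is closer to uniform (p=0.5), so it has higher entropy.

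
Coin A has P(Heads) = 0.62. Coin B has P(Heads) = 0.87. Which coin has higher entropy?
A

For binary distributions, entropy is maximized at p=0.5 and decreases as p moves toward 0 or 1.

H(A) = H(0.62) = 0.9580 bits
H(B) = H(0.87) = 0.5574 bits

Distribution A (p=0.62) is closer to uniform (p=0.5), so it has higher entropy.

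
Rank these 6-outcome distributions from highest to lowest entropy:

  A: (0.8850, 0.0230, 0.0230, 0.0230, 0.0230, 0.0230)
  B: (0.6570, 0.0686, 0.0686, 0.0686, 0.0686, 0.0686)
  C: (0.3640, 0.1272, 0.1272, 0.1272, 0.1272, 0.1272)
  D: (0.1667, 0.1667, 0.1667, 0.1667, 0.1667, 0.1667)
D > C > B > A

Key insight: Entropy is maximized by uniform distributions and minimized by concentrated distributions.

Entropies:
  H(A) = 0.7818 bits
  H(B) = 1.7241 bits
  H(C) = 2.4227 bits
  H(D) = 2.5850 bits

Ranking: D > C > B > A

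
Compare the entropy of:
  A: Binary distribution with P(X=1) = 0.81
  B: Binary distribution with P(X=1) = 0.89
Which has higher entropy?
A

For binary distributions, entropy is maximized at p=0.5 and decreases as p moves toward 0 or 1.

H(A) = H(0.81) = 0.7015 bits
H(B) = H(0.89) = 0.4999 bits

Distribution A (p=0.81) is closer to uniform (p=0.5), so it has higher entropy.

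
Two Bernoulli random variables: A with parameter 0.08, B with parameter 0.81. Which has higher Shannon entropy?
B

For binary distributions, entropy is maximized at p=0.5 and decreases as p moves toward 0 or 1.

H(A) = H(0.08) = 0.4022 bits
H(B) = H(0.81) = 0.7015 bits

Distribution B (p=0.81) is closer to uniform (p=0.5), so it has higher entropy.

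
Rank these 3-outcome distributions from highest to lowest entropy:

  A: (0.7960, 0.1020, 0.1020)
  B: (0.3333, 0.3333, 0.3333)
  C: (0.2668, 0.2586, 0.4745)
B > C > A

Key insight: Entropy is maximized by uniform distributions and minimized by concentrated distributions.

- Uniform distributions have maximum entropy log₂(3) = 1.5850 bits
- The more "peaked" or concentrated a distribution, the lower its entropy

Entropies:
  H(A) = 0.9339 bits
  H(B) = 1.5850 bits
  H(C) = 1.5235 bits

Ranking: B > C > A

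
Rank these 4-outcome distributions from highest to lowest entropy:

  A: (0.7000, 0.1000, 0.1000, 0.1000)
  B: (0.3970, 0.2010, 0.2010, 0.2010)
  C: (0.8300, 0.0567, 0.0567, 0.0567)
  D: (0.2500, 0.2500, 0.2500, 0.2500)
D > B > A > C

Key insight: Entropy is maximized by uniform distributions and minimized by concentrated distributions.

Entropies:
  H(A) = 1.3568 bits
  H(B) = 1.9249 bits
  H(C) = 0.9271 bits
  H(D) = 2.0000 bits

Ranking: D > B > A > C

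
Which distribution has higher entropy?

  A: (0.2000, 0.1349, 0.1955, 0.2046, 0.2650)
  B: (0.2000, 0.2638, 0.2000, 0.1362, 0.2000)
B

Both distributions are close to uniform, making this a harder comparison.

H(A) = 2.2907 bits
H(B) = 2.2920 bits

The distribution closer to uniform has higher entropy.
Answer: B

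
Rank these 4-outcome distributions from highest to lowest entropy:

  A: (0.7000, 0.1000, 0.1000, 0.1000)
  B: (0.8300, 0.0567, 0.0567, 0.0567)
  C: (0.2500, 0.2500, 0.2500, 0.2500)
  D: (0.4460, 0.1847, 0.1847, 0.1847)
C > D > A > B

Key insight: Entropy is maximized by uniform distributions and minimized by concentrated distributions.

Entropies:
  H(A) = 1.3568 bits
  H(B) = 0.9271 bits
  H(C) = 2.0000 bits
  H(D) = 1.8696 bits

Ranking: C > D > A > B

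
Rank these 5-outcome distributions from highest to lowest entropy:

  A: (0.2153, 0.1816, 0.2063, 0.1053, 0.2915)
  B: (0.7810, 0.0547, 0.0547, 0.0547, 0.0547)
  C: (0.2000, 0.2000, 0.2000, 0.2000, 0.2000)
C > A > B

Key insight: Entropy is maximized by uniform distributions and minimized by concentrated distributions.

- Uniform distributions have maximum entropy log₂(5) = 2.3219 bits
- The more "peaked" or concentrated a distribution, the lower its entropy

Entropies:
  H(A) = 2.2541 bits
  H(B) = 1.1963 bits
  H(C) = 2.3219 bits

Ranking: C > A > B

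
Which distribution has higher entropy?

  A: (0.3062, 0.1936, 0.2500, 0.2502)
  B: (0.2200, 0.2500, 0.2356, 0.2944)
B

Both distributions are close to uniform, making this a harder comparison.

H(A) = 1.9815 bits
H(B) = 1.9913 bits

The distribution closer to uniform has higher entropy.
Answer: B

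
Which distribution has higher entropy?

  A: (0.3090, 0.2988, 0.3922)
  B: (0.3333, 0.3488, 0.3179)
B

Both distributions are close to uniform, making this a harder comparison.

H(A) = 1.5739 bits
H(B) = 1.5839 bits

The distribution closer to uniform has higher entropy.
Answer: B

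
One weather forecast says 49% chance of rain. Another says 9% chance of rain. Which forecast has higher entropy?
49% forecast

Treat each forecast as a Bernoulli distribution. Binary entropy is maximized at p=0.5 and falls off symmetrically toward 0 or 1. The 49% forecast is closer to 50%, so it is more uncertain. H(49%) ≈ 1.000 bits, H(9%) ≈ 0.436 bits.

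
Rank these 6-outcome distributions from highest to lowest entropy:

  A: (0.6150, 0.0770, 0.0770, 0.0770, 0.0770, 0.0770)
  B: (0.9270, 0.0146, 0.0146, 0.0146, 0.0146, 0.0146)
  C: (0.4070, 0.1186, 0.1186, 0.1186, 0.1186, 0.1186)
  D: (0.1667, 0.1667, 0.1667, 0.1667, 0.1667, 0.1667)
D > C > A > B

Key insight: Entropy is maximized by uniform distributions and minimized by concentrated distributions.

Entropies:
  H(A) = 1.8554 bits
  H(B) = 0.5465 bits
  H(C) = 2.3518 bits
  H(D) = 2.5850 bits

Ranking: D > C > A > B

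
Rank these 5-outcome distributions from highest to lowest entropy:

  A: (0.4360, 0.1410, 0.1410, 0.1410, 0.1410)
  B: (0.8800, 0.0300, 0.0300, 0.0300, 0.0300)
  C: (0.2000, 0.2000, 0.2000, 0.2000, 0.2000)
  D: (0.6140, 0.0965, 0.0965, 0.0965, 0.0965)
C > A > D > B

Key insight: Entropy is maximized by uniform distributions and minimized by concentrated distributions.

Entropies:
  H(A) = 2.1161 bits
  H(B) = 0.7694 bits
  H(C) = 2.3219 bits
  H(D) = 1.7342 bits

Ranking: C > A > D > B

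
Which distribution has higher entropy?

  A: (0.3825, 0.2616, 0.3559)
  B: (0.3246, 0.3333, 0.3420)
B

Both distributions are close to uniform, making this a harder comparison.

H(A) = 1.5669 bits
H(B) = 1.5846 bits

The distribution closer to uniform has higher entropy.
Answer: B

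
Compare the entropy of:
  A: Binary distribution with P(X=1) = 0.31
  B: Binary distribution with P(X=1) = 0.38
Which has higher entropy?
B

For binary distributions, entropy is maximized at p=0.5 and decreases as p moves toward 0 or 1.

H(A) = H(0.31) = 0.8932 bits
H(B) = H(0.38) = 0.9580 bits

Distribution B (p=0.38) is closer to uniform (p=0.5), so it has higher entropy.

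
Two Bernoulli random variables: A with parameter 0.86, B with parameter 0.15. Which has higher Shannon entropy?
B

For binary distributions, entropy is maximized at p=0.5 and decreases as p moves toward 0 or 1.

H(A) = H(0.86) = 0.5842 bits
H(B) = H(0.15) = 0.6098 bits

Distribution B (p=0.15) is closer to uniform (p=0.5), so it has higher entropy.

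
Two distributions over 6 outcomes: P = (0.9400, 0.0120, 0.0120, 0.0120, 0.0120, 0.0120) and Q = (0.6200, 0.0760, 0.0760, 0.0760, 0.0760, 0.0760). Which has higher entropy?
Q

P is highly concentrated on one outcome (94%), making it nearly deterministic. Q spreads its mass more evenly (max 62%). The more spread-out distribution has higher entropy: H(P) ≈ 0.467 bits, H(Q) ≈ 1.840 bits.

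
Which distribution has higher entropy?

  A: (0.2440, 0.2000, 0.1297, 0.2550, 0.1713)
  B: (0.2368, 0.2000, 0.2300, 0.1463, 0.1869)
B

Both distributions are close to uniform, making this a harder comparison.

H(A) = 2.2819 bits
H(B) = 2.3021 bits

The distribution closer to uniform has higher entropy.
Answer: B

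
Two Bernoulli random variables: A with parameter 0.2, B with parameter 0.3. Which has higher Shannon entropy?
B

For binary distributions, entropy is maximized at p=0.5 and decreases as p moves toward 0 or 1.

H(A) = H(0.2) = 0.7219 bits
H(B) = H(0.3) = 0.8813 bits

Distribution B (p=0.3) is closer to uniform (p=0.5), so it has higher entropy.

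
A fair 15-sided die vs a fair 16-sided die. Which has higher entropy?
16-sided die

Both are uniform distributions; for uniform over n outcomes, H = log₂(n). H(15-sided) = log₂(15) = 3.907 bits and H(16-sided) = log₂(16) = 4.000 bits. More outcomes in a uniform distribution means higher entropy.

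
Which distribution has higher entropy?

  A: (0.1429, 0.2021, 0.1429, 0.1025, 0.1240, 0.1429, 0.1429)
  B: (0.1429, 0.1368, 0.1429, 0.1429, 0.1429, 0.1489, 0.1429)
B

Both distributions are close to uniform, making this a harder comparison.

H(A) = 2.7807 bits
H(B) = 2.8070 bits

The distribution closer to uniform has higher entropy.
Answer: B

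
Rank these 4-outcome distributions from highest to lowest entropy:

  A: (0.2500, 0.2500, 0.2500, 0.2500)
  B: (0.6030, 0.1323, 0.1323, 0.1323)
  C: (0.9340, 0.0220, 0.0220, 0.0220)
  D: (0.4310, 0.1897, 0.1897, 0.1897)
A > D > B > C

Key insight: Entropy is maximized by uniform distributions and minimized by concentrated distributions.

Entropies:
  H(A) = 2.0000 bits
  H(B) = 1.5984 bits
  H(C) = 0.4554 bits
  H(D) = 1.8881 bits

Ranking: A > D > B > C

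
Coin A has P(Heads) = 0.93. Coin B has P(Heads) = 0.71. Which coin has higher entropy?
B

For binary distributions, entropy is maximized at p=0.5 and decreases as p moves toward 0 or 1.

H(A) = H(0.93) = 0.3659 bits
H(B) = H(0.71) = 0.8687 bits

Distribution B (p=0.71) is closer to uniform (p=0.5), so it has higher entropy.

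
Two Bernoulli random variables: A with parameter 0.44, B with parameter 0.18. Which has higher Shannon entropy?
A

For binary distributions, entropy is maximized at p=0.5 and decreases as p moves toward 0 or 1.

H(A) = H(0.44) = 0.9896 bits
H(B) = H(0.18) = 0.6801 bits

Distribution A (p=0.44) is closer to uniform (p=0.5), so it has higher entropy.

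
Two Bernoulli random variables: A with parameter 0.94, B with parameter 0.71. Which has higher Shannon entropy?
B

For binary distributions, entropy is maximized at p=0.5 and decreases as p moves toward 0 or 1.

H(A) = H(0.94) = 0.3274 bits
H(B) = H(0.71) = 0.8687 bits

Distribution B (p=0.71) is closer to uniform (p=0.5), so it has higher entropy.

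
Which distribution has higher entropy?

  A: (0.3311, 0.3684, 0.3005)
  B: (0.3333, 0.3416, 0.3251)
B

Both distributions are close to uniform, making this a harder comparison.

H(A) = 1.5800 bits
H(B) = 1.5847 bits

The distribution closer to uniform has higher entropy.
Answer: B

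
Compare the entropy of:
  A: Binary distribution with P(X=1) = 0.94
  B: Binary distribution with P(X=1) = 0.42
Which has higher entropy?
B

For binary distributions, entropy is maximized at p=0.5 and decreases as p moves toward 0 or 1.

H(A) = H(0.94) = 0.3274 bits
H(B) = H(0.42) = 0.9815 bits

Distribution B (p=0.42) is closer to uniform (p=0.5), so it has higher entropy.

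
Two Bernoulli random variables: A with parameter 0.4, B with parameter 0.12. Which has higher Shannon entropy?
A

For binary distributions, entropy is maximized at p=0.5 and decreases as p moves toward 0 or 1.

H(A) = H(0.4) = 0.9710 bits
H(B) = H(0.12) = 0.5294 bits

Distribution A (p=0.4) is closer to uniform (p=0.5), so it has higher entropy.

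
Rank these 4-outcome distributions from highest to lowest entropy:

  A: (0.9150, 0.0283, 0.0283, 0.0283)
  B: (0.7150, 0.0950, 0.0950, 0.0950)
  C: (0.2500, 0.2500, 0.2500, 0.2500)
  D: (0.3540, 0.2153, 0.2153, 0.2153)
C > D > B > A

Key insight: Entropy is maximized by uniform distributions and minimized by concentrated distributions.

Entropies:
  H(A) = 0.5543 bits
  H(B) = 1.3139 bits
  H(C) = 2.0000 bits
  H(D) = 1.9615 bits

Ranking: C > D > B > A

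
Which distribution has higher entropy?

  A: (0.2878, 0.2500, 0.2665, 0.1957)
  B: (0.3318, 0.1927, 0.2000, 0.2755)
A

Both distributions are close to uniform, making this a harder comparison.

H(A) = 1.9861 bits
H(B) = 1.9626 bits

The distribution closer to uniform has higher entropy.
Answer: A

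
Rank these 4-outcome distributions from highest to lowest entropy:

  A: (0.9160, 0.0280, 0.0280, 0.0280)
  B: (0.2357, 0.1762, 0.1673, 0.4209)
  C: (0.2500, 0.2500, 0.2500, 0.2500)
C > B > A

Key insight: Entropy is maximized by uniform distributions and minimized by concentrated distributions.

- Uniform distributions have maximum entropy log₂(4) = 2.0000 bits
- The more "peaked" or concentrated a distribution, the lower its entropy

Entropies:
  H(A) = 0.5493 bits
  H(B) = 1.8897 bits
  H(C) = 2.0000 bits

Ranking: C > B > A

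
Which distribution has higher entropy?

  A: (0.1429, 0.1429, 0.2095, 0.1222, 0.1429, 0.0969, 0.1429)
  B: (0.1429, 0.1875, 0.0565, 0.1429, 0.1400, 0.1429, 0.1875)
A

Both distributions are close to uniform, making this a harder comparison.

H(A) = 2.7734 bits
H(B) = 2.7400 bits

The distribution closer to uniform has higher entropy.
Answer: A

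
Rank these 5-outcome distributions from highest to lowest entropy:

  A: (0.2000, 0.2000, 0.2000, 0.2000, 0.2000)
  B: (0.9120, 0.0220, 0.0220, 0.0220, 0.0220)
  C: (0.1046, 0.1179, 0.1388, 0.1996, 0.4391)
A > C > B

Key insight: Entropy is maximized by uniform distributions and minimized by concentrated distributions.

- Uniform distributions have maximum entropy log₂(5) = 2.3219 bits
- The more "peaked" or concentrated a distribution, the lower its entropy

Entropies:
  H(A) = 2.3219 bits
  H(B) = 0.6058 bits
  H(C) = 2.0851 bits

Ranking: A > C > B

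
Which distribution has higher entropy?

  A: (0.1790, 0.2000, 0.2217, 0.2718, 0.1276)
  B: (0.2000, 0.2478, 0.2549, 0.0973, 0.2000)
A

Both distributions are close to uniform, making this a harder comparison.

H(A) = 2.2802 bits
H(B) = 2.2573 bits

The distribution closer to uniform has higher entropy.
Answer: A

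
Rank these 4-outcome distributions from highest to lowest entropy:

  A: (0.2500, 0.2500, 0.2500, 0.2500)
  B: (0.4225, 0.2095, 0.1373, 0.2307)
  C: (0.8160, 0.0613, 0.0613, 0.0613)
A > B > C

Key insight: Entropy is maximized by uniform distributions and minimized by concentrated distributions.

- Uniform distributions have maximum entropy log₂(4) = 2.0000 bits
- The more "peaked" or concentrated a distribution, the lower its entropy

Entropies:
  H(A) = 2.0000 bits
  H(B) = 1.8790 bits
  H(C) = 0.9804 bits

Ranking: A > B > C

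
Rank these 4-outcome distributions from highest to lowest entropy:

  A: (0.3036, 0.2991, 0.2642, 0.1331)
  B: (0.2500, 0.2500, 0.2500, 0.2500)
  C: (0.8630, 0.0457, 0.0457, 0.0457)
B > A > C

Key insight: Entropy is maximized by uniform distributions and minimized by concentrated distributions.

- Uniform distributions have maximum entropy log₂(4) = 2.0000 bits
- The more "peaked" or concentrated a distribution, the lower its entropy

Entropies:
  H(A) = 1.9375 bits
  H(B) = 2.0000 bits
  H(C) = 0.7935 bits

Ranking: B > A > C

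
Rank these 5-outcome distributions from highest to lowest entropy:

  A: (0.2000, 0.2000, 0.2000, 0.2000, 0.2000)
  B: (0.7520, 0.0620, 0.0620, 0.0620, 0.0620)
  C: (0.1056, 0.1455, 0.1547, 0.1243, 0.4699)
A > C > B

Key insight: Entropy is maximized by uniform distributions and minimized by concentrated distributions.

- Uniform distributions have maximum entropy log₂(5) = 2.3219 bits
- The more "peaked" or concentrated a distribution, the lower its entropy

Entropies:
  H(A) = 2.3219 bits
  H(B) = 1.3041 bits
  H(C) = 2.0495 bits

Ranking: A > C > B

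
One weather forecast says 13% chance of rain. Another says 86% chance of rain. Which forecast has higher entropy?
86% forecast

Treat each forecast as a Bernoulli distribution. Binary entropy is maximized at p=0.5 and falls off symmetrically toward 0 or 1. The 86% forecast is closer to 50%, so it is more uncertain. H(13%) ≈ 0.557 bits, H(86%) ≈ 0.584 bits.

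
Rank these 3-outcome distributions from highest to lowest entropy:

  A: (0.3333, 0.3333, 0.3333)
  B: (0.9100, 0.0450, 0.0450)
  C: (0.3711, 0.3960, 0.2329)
A > C > B

Key insight: Entropy is maximized by uniform distributions and minimized by concentrated distributions.

- Uniform distributions have maximum entropy log₂(3) = 1.5850 bits
- The more "peaked" or concentrated a distribution, the lower its entropy

Entropies:
  H(A) = 1.5850 bits
  H(B) = 0.5265 bits
  H(C) = 1.5495 bits

Ranking: A > C > B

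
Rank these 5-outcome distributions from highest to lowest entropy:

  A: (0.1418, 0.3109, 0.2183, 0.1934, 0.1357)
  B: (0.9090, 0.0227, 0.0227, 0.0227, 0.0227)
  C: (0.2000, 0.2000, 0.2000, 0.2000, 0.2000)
C > A > B

Key insight: Entropy is maximized by uniform distributions and minimized by concentrated distributions.

- Uniform distributions have maximum entropy log₂(5) = 2.3219 bits
- The more "peaked" or concentrated a distribution, the lower its entropy

Entropies:
  H(A) = 2.2523 bits
  H(B) = 0.6218 bits
  H(C) = 2.3219 bits

Ranking: C > A > B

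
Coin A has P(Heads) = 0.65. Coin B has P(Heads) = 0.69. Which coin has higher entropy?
A

For binary distributions, entropy is maximized at p=0.5 and decreases as p moves toward 0 or 1.

H(A) = H(0.65) = 0.9341 bits
H(B) = H(0.69) = 0.8932 bits

Distribution A (p=0.65) is closer to uniform (p=0.5), so it has higher entropy.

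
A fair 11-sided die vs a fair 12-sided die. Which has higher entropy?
12-sided die

Both are uniform distributions; for uniform over n outcomes, H = log₂(n). H(11-sided) = log₂(11) = 3.459 bits and H(12-sided) = log₂(12) = 3.585 bits. More outcomes in a uniform distribution means higher entropy.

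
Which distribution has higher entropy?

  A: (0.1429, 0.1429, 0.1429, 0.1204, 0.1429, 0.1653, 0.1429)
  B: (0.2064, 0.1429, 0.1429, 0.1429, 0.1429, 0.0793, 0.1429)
A

Both distributions are close to uniform, making this a harder comparison.

H(A) = 2.8023 bits
H(B) = 2.7652 bits

The distribution closer to uniform has higher entropy.
Answer: A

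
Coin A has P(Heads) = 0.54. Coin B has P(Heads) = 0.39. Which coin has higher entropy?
A

For binary distributions, entropy is maximized at p=0.5 and decreases as p moves toward 0 or 1.

H(A) = H(0.54) = 0.9954 bits
H(B) = H(0.39) = 0.9648 bits

Distribution A (p=0.54) is closer to uniform (p=0.5), so it has higher entropy.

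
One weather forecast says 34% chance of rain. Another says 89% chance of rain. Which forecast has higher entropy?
34% forecast

Treat each forecast as a Bernoulli distribution. Binary entropy is maximized at p=0.5 and falls off symmetrically toward 0 or 1. The 34% forecast is closer to 50%, so it is more uncertain. H(34%) ≈ 0.925 bits, H(89%) ≈ 0.500 bits.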